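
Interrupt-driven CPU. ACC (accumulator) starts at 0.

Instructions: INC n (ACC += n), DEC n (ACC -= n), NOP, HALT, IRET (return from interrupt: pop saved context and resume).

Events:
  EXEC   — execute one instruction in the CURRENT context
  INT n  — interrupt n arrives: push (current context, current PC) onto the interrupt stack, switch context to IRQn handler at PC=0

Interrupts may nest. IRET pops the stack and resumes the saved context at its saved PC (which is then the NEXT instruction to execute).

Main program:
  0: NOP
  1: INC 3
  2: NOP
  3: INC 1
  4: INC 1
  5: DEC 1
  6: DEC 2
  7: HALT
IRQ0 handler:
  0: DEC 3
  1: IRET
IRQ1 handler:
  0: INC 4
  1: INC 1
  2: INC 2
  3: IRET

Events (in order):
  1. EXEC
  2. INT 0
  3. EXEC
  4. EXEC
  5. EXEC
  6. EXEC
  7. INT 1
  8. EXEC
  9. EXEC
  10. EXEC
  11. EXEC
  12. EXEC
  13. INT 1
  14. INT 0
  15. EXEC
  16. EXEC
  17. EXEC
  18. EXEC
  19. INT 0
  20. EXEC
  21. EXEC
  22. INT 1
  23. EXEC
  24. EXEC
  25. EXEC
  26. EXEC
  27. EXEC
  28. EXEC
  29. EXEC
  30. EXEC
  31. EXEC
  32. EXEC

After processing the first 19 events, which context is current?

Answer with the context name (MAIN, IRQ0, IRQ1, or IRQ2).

Event 1 (EXEC): [MAIN] PC=0: NOP
Event 2 (INT 0): INT 0 arrives: push (MAIN, PC=1), enter IRQ0 at PC=0 (depth now 1)
Event 3 (EXEC): [IRQ0] PC=0: DEC 3 -> ACC=-3
Event 4 (EXEC): [IRQ0] PC=1: IRET -> resume MAIN at PC=1 (depth now 0)
Event 5 (EXEC): [MAIN] PC=1: INC 3 -> ACC=0
Event 6 (EXEC): [MAIN] PC=2: NOP
Event 7 (INT 1): INT 1 arrives: push (MAIN, PC=3), enter IRQ1 at PC=0 (depth now 1)
Event 8 (EXEC): [IRQ1] PC=0: INC 4 -> ACC=4
Event 9 (EXEC): [IRQ1] PC=1: INC 1 -> ACC=5
Event 10 (EXEC): [IRQ1] PC=2: INC 2 -> ACC=7
Event 11 (EXEC): [IRQ1] PC=3: IRET -> resume MAIN at PC=3 (depth now 0)
Event 12 (EXEC): [MAIN] PC=3: INC 1 -> ACC=8
Event 13 (INT 1): INT 1 arrives: push (MAIN, PC=4), enter IRQ1 at PC=0 (depth now 1)
Event 14 (INT 0): INT 0 arrives: push (IRQ1, PC=0), enter IRQ0 at PC=0 (depth now 2)
Event 15 (EXEC): [IRQ0] PC=0: DEC 3 -> ACC=5
Event 16 (EXEC): [IRQ0] PC=1: IRET -> resume IRQ1 at PC=0 (depth now 1)
Event 17 (EXEC): [IRQ1] PC=0: INC 4 -> ACC=9
Event 18 (EXEC): [IRQ1] PC=1: INC 1 -> ACC=10
Event 19 (INT 0): INT 0 arrives: push (IRQ1, PC=2), enter IRQ0 at PC=0 (depth now 2)

Answer: IRQ0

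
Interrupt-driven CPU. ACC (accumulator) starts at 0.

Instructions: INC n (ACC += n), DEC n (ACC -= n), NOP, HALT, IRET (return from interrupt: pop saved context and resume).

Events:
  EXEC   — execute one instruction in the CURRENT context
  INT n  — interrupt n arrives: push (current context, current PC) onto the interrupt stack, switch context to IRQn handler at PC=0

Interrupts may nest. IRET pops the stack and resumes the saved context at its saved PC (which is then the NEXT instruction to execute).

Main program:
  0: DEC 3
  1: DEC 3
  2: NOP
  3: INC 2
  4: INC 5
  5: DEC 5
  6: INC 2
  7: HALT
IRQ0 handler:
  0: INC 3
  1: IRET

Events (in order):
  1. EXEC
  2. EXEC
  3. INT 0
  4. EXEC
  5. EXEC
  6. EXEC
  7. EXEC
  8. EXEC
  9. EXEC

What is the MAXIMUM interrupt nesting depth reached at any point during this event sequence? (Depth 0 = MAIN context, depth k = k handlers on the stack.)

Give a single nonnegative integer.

Event 1 (EXEC): [MAIN] PC=0: DEC 3 -> ACC=-3 [depth=0]
Event 2 (EXEC): [MAIN] PC=1: DEC 3 -> ACC=-6 [depth=0]
Event 3 (INT 0): INT 0 arrives: push (MAIN, PC=2), enter IRQ0 at PC=0 (depth now 1) [depth=1]
Event 4 (EXEC): [IRQ0] PC=0: INC 3 -> ACC=-3 [depth=1]
Event 5 (EXEC): [IRQ0] PC=1: IRET -> resume MAIN at PC=2 (depth now 0) [depth=0]
Event 6 (EXEC): [MAIN] PC=2: NOP [depth=0]
Event 7 (EXEC): [MAIN] PC=3: INC 2 -> ACC=-1 [depth=0]
Event 8 (EXEC): [MAIN] PC=4: INC 5 -> ACC=4 [depth=0]
Event 9 (EXEC): [MAIN] PC=5: DEC 5 -> ACC=-1 [depth=0]
Max depth observed: 1

Answer: 1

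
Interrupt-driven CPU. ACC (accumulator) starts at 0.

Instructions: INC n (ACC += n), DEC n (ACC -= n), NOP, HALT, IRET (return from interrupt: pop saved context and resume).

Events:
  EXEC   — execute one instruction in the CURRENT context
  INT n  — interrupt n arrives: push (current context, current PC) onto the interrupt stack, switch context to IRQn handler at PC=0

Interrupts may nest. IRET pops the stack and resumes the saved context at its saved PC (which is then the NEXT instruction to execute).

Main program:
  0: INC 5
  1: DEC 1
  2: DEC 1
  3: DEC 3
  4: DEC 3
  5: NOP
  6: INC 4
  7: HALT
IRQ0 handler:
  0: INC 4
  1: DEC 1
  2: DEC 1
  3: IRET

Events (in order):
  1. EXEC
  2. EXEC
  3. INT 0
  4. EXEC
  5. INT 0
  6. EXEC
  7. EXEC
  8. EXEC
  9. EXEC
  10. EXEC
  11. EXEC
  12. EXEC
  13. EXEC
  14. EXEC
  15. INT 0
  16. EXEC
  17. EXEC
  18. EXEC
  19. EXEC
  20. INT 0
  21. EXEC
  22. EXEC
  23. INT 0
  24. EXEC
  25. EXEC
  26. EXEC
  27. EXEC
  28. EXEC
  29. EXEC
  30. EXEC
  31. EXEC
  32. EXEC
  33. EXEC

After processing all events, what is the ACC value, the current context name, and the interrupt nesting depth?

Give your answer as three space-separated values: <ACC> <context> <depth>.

Event 1 (EXEC): [MAIN] PC=0: INC 5 -> ACC=5
Event 2 (EXEC): [MAIN] PC=1: DEC 1 -> ACC=4
Event 3 (INT 0): INT 0 arrives: push (MAIN, PC=2), enter IRQ0 at PC=0 (depth now 1)
Event 4 (EXEC): [IRQ0] PC=0: INC 4 -> ACC=8
Event 5 (INT 0): INT 0 arrives: push (IRQ0, PC=1), enter IRQ0 at PC=0 (depth now 2)
Event 6 (EXEC): [IRQ0] PC=0: INC 4 -> ACC=12
Event 7 (EXEC): [IRQ0] PC=1: DEC 1 -> ACC=11
Event 8 (EXEC): [IRQ0] PC=2: DEC 1 -> ACC=10
Event 9 (EXEC): [IRQ0] PC=3: IRET -> resume IRQ0 at PC=1 (depth now 1)
Event 10 (EXEC): [IRQ0] PC=1: DEC 1 -> ACC=9
Event 11 (EXEC): [IRQ0] PC=2: DEC 1 -> ACC=8
Event 12 (EXEC): [IRQ0] PC=3: IRET -> resume MAIN at PC=2 (depth now 0)
Event 13 (EXEC): [MAIN] PC=2: DEC 1 -> ACC=7
Event 14 (EXEC): [MAIN] PC=3: DEC 3 -> ACC=4
Event 15 (INT 0): INT 0 arrives: push (MAIN, PC=4), enter IRQ0 at PC=0 (depth now 1)
Event 16 (EXEC): [IRQ0] PC=0: INC 4 -> ACC=8
Event 17 (EXEC): [IRQ0] PC=1: DEC 1 -> ACC=7
Event 18 (EXEC): [IRQ0] PC=2: DEC 1 -> ACC=6
Event 19 (EXEC): [IRQ0] PC=3: IRET -> resume MAIN at PC=4 (depth now 0)
Event 20 (INT 0): INT 0 arrives: push (MAIN, PC=4), enter IRQ0 at PC=0 (depth now 1)
Event 21 (EXEC): [IRQ0] PC=0: INC 4 -> ACC=10
Event 22 (EXEC): [IRQ0] PC=1: DEC 1 -> ACC=9
Event 23 (INT 0): INT 0 arrives: push (IRQ0, PC=2), enter IRQ0 at PC=0 (depth now 2)
Event 24 (EXEC): [IRQ0] PC=0: INC 4 -> ACC=13
Event 25 (EXEC): [IRQ0] PC=1: DEC 1 -> ACC=12
Event 26 (EXEC): [IRQ0] PC=2: DEC 1 -> ACC=11
Event 27 (EXEC): [IRQ0] PC=3: IRET -> resume IRQ0 at PC=2 (depth now 1)
Event 28 (EXEC): [IRQ0] PC=2: DEC 1 -> ACC=10
Event 29 (EXEC): [IRQ0] PC=3: IRET -> resume MAIN at PC=4 (depth now 0)
Event 30 (EXEC): [MAIN] PC=4: DEC 3 -> ACC=7
Event 31 (EXEC): [MAIN] PC=5: NOP
Event 32 (EXEC): [MAIN] PC=6: INC 4 -> ACC=11
Event 33 (EXEC): [MAIN] PC=7: HALT

Answer: 11 MAIN 0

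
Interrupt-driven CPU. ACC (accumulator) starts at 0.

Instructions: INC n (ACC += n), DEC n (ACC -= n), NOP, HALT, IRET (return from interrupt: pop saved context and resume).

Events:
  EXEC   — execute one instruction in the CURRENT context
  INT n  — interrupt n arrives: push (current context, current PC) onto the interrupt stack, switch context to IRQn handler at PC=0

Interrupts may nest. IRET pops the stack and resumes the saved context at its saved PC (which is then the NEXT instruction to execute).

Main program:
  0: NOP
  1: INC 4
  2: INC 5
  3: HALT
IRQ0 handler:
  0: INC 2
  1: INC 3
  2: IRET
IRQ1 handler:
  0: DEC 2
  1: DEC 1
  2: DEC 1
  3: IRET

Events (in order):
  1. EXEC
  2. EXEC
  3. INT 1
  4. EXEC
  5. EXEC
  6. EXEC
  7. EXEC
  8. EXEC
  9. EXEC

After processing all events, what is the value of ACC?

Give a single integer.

Answer: 5

Derivation:
Event 1 (EXEC): [MAIN] PC=0: NOP
Event 2 (EXEC): [MAIN] PC=1: INC 4 -> ACC=4
Event 3 (INT 1): INT 1 arrives: push (MAIN, PC=2), enter IRQ1 at PC=0 (depth now 1)
Event 4 (EXEC): [IRQ1] PC=0: DEC 2 -> ACC=2
Event 5 (EXEC): [IRQ1] PC=1: DEC 1 -> ACC=1
Event 6 (EXEC): [IRQ1] PC=2: DEC 1 -> ACC=0
Event 7 (EXEC): [IRQ1] PC=3: IRET -> resume MAIN at PC=2 (depth now 0)
Event 8 (EXEC): [MAIN] PC=2: INC 5 -> ACC=5
Event 9 (EXEC): [MAIN] PC=3: HALT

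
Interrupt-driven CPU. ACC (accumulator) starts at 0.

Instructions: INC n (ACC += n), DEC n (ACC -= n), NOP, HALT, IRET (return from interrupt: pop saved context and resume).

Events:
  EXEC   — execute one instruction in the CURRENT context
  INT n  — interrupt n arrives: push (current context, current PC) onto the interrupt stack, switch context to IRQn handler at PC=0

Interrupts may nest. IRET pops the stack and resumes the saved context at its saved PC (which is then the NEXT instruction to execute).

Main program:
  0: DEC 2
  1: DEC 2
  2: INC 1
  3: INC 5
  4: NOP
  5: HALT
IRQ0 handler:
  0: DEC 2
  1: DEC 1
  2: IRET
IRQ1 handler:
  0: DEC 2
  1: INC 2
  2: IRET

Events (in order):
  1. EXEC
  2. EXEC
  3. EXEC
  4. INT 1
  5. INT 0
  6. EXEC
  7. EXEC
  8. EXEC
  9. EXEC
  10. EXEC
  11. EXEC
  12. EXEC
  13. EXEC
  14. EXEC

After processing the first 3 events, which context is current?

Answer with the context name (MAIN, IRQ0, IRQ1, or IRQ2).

Answer: MAIN

Derivation:
Event 1 (EXEC): [MAIN] PC=0: DEC 2 -> ACC=-2
Event 2 (EXEC): [MAIN] PC=1: DEC 2 -> ACC=-4
Event 3 (EXEC): [MAIN] PC=2: INC 1 -> ACC=-3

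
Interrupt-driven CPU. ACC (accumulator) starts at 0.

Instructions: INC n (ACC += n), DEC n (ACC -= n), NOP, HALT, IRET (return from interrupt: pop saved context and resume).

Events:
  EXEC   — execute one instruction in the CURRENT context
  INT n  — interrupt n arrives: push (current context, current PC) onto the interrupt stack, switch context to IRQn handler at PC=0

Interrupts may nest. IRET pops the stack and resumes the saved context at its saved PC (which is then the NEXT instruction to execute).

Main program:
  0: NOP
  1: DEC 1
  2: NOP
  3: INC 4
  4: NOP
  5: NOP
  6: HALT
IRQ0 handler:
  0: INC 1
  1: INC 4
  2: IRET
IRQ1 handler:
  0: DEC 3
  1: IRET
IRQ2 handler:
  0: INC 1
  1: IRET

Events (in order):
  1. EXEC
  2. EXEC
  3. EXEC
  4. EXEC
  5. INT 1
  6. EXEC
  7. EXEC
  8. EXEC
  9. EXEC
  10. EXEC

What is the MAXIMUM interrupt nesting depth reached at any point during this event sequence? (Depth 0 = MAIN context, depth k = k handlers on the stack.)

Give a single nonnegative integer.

Event 1 (EXEC): [MAIN] PC=0: NOP [depth=0]
Event 2 (EXEC): [MAIN] PC=1: DEC 1 -> ACC=-1 [depth=0]
Event 3 (EXEC): [MAIN] PC=2: NOP [depth=0]
Event 4 (EXEC): [MAIN] PC=3: INC 4 -> ACC=3 [depth=0]
Event 5 (INT 1): INT 1 arrives: push (MAIN, PC=4), enter IRQ1 at PC=0 (depth now 1) [depth=1]
Event 6 (EXEC): [IRQ1] PC=0: DEC 3 -> ACC=0 [depth=1]
Event 7 (EXEC): [IRQ1] PC=1: IRET -> resume MAIN at PC=4 (depth now 0) [depth=0]
Event 8 (EXEC): [MAIN] PC=4: NOP [depth=0]
Event 9 (EXEC): [MAIN] PC=5: NOP [depth=0]
Event 10 (EXEC): [MAIN] PC=6: HALT [depth=0]
Max depth observed: 1

Answer: 1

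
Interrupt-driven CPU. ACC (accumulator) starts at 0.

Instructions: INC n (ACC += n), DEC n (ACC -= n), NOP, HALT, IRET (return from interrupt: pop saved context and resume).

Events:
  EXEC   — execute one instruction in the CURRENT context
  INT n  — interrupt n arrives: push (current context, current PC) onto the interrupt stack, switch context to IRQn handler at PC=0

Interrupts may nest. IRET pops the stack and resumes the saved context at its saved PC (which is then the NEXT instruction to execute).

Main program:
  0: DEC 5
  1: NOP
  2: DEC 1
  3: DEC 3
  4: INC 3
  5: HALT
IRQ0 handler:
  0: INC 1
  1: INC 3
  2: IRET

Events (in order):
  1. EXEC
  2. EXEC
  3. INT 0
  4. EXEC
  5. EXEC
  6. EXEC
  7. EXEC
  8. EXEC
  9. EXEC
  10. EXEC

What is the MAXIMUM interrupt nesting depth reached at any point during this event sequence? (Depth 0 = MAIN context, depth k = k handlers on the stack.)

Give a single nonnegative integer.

Event 1 (EXEC): [MAIN] PC=0: DEC 5 -> ACC=-5 [depth=0]
Event 2 (EXEC): [MAIN] PC=1: NOP [depth=0]
Event 3 (INT 0): INT 0 arrives: push (MAIN, PC=2), enter IRQ0 at PC=0 (depth now 1) [depth=1]
Event 4 (EXEC): [IRQ0] PC=0: INC 1 -> ACC=-4 [depth=1]
Event 5 (EXEC): [IRQ0] PC=1: INC 3 -> ACC=-1 [depth=1]
Event 6 (EXEC): [IRQ0] PC=2: IRET -> resume MAIN at PC=2 (depth now 0) [depth=0]
Event 7 (EXEC): [MAIN] PC=2: DEC 1 -> ACC=-2 [depth=0]
Event 8 (EXEC): [MAIN] PC=3: DEC 3 -> ACC=-5 [depth=0]
Event 9 (EXEC): [MAIN] PC=4: INC 3 -> ACC=-2 [depth=0]
Event 10 (EXEC): [MAIN] PC=5: HALT [depth=0]
Max depth observed: 1

Answer: 1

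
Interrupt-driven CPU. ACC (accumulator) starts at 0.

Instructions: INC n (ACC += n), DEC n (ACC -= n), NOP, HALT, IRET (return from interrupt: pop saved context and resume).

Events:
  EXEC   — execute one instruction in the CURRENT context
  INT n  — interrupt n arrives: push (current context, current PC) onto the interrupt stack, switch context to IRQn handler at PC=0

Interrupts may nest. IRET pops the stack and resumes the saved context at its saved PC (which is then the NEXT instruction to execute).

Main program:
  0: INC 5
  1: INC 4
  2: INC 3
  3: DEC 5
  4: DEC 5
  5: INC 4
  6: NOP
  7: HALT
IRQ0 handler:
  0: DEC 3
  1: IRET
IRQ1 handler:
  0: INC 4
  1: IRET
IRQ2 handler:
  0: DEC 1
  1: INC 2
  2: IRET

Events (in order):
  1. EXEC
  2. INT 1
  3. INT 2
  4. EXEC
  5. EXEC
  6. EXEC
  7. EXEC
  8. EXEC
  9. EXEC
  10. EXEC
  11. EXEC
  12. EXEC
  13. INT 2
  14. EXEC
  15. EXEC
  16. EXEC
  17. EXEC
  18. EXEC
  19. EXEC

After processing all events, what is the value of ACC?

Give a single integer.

Answer: 12

Derivation:
Event 1 (EXEC): [MAIN] PC=0: INC 5 -> ACC=5
Event 2 (INT 1): INT 1 arrives: push (MAIN, PC=1), enter IRQ1 at PC=0 (depth now 1)
Event 3 (INT 2): INT 2 arrives: push (IRQ1, PC=0), enter IRQ2 at PC=0 (depth now 2)
Event 4 (EXEC): [IRQ2] PC=0: DEC 1 -> ACC=4
Event 5 (EXEC): [IRQ2] PC=1: INC 2 -> ACC=6
Event 6 (EXEC): [IRQ2] PC=2: IRET -> resume IRQ1 at PC=0 (depth now 1)
Event 7 (EXEC): [IRQ1] PC=0: INC 4 -> ACC=10
Event 8 (EXEC): [IRQ1] PC=1: IRET -> resume MAIN at PC=1 (depth now 0)
Event 9 (EXEC): [MAIN] PC=1: INC 4 -> ACC=14
Event 10 (EXEC): [MAIN] PC=2: INC 3 -> ACC=17
Event 11 (EXEC): [MAIN] PC=3: DEC 5 -> ACC=12
Event 12 (EXEC): [MAIN] PC=4: DEC 5 -> ACC=7
Event 13 (INT 2): INT 2 arrives: push (MAIN, PC=5), enter IRQ2 at PC=0 (depth now 1)
Event 14 (EXEC): [IRQ2] PC=0: DEC 1 -> ACC=6
Event 15 (EXEC): [IRQ2] PC=1: INC 2 -> ACC=8
Event 16 (EXEC): [IRQ2] PC=2: IRET -> resume MAIN at PC=5 (depth now 0)
Event 17 (EXEC): [MAIN] PC=5: INC 4 -> ACC=12
Event 18 (EXEC): [MAIN] PC=6: NOP
Event 19 (EXEC): [MAIN] PC=7: HALT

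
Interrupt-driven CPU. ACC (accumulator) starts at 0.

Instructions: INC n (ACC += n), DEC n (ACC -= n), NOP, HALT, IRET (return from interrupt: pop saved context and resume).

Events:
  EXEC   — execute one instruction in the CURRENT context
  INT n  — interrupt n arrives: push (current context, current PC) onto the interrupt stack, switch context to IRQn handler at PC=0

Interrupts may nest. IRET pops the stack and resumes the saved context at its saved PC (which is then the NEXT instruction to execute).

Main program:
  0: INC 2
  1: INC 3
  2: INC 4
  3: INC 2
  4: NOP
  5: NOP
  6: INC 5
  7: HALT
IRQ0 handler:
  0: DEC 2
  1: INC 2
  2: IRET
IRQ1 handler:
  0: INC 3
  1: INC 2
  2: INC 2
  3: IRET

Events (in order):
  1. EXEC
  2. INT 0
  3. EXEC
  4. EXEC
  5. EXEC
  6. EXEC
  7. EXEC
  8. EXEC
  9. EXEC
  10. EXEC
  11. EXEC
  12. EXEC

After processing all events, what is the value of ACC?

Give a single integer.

Event 1 (EXEC): [MAIN] PC=0: INC 2 -> ACC=2
Event 2 (INT 0): INT 0 arrives: push (MAIN, PC=1), enter IRQ0 at PC=0 (depth now 1)
Event 3 (EXEC): [IRQ0] PC=0: DEC 2 -> ACC=0
Event 4 (EXEC): [IRQ0] PC=1: INC 2 -> ACC=2
Event 5 (EXEC): [IRQ0] PC=2: IRET -> resume MAIN at PC=1 (depth now 0)
Event 6 (EXEC): [MAIN] PC=1: INC 3 -> ACC=5
Event 7 (EXEC): [MAIN] PC=2: INC 4 -> ACC=9
Event 8 (EXEC): [MAIN] PC=3: INC 2 -> ACC=11
Event 9 (EXEC): [MAIN] PC=4: NOP
Event 10 (EXEC): [MAIN] PC=5: NOP
Event 11 (EXEC): [MAIN] PC=6: INC 5 -> ACC=16
Event 12 (EXEC): [MAIN] PC=7: HALT

Answer: 16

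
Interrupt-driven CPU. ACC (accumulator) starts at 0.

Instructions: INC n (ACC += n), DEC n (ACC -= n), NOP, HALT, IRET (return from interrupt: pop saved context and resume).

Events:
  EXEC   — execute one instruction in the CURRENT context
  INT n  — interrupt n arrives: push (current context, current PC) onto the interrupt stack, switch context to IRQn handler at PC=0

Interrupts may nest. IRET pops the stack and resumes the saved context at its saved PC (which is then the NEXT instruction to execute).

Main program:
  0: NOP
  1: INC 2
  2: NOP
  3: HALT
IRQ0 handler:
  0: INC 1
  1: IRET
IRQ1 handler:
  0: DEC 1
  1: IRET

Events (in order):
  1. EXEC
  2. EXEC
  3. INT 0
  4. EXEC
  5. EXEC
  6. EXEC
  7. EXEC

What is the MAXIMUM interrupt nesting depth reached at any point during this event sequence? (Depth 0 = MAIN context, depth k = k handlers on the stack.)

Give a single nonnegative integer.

Answer: 1

Derivation:
Event 1 (EXEC): [MAIN] PC=0: NOP [depth=0]
Event 2 (EXEC): [MAIN] PC=1: INC 2 -> ACC=2 [depth=0]
Event 3 (INT 0): INT 0 arrives: push (MAIN, PC=2), enter IRQ0 at PC=0 (depth now 1) [depth=1]
Event 4 (EXEC): [IRQ0] PC=0: INC 1 -> ACC=3 [depth=1]
Event 5 (EXEC): [IRQ0] PC=1: IRET -> resume MAIN at PC=2 (depth now 0) [depth=0]
Event 6 (EXEC): [MAIN] PC=2: NOP [depth=0]
Event 7 (EXEC): [MAIN] PC=3: HALT [depth=0]
Max depth observed: 1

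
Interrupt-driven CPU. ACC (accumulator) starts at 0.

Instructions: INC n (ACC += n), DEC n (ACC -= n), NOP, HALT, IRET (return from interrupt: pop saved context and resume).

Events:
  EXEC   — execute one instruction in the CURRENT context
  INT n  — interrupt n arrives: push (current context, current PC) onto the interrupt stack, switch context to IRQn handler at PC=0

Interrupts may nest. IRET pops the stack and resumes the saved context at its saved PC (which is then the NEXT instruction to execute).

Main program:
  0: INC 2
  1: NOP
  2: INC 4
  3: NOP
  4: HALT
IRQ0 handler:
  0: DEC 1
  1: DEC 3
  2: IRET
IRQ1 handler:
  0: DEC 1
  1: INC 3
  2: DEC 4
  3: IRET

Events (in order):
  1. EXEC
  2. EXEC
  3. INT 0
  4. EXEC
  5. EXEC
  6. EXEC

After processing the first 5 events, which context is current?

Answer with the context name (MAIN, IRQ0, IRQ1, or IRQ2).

Answer: IRQ0

Derivation:
Event 1 (EXEC): [MAIN] PC=0: INC 2 -> ACC=2
Event 2 (EXEC): [MAIN] PC=1: NOP
Event 3 (INT 0): INT 0 arrives: push (MAIN, PC=2), enter IRQ0 at PC=0 (depth now 1)
Event 4 (EXEC): [IRQ0] PC=0: DEC 1 -> ACC=1
Event 5 (EXEC): [IRQ0] PC=1: DEC 3 -> ACC=-2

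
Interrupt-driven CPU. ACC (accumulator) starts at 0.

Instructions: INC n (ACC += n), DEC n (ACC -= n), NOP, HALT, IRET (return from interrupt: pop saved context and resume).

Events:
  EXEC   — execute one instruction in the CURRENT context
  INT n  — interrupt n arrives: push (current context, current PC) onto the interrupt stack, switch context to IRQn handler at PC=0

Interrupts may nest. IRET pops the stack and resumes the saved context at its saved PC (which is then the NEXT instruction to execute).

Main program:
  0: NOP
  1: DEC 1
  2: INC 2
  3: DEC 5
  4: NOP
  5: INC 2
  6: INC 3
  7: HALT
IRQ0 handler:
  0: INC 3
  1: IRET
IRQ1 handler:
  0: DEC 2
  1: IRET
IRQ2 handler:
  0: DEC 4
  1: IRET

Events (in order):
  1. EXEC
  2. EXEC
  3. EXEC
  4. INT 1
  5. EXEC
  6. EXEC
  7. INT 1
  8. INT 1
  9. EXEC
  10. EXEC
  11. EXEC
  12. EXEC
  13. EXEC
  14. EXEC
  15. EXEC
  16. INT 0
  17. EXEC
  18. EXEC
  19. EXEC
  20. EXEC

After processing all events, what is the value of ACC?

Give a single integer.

Event 1 (EXEC): [MAIN] PC=0: NOP
Event 2 (EXEC): [MAIN] PC=1: DEC 1 -> ACC=-1
Event 3 (EXEC): [MAIN] PC=2: INC 2 -> ACC=1
Event 4 (INT 1): INT 1 arrives: push (MAIN, PC=3), enter IRQ1 at PC=0 (depth now 1)
Event 5 (EXEC): [IRQ1] PC=0: DEC 2 -> ACC=-1
Event 6 (EXEC): [IRQ1] PC=1: IRET -> resume MAIN at PC=3 (depth now 0)
Event 7 (INT 1): INT 1 arrives: push (MAIN, PC=3), enter IRQ1 at PC=0 (depth now 1)
Event 8 (INT 1): INT 1 arrives: push (IRQ1, PC=0), enter IRQ1 at PC=0 (depth now 2)
Event 9 (EXEC): [IRQ1] PC=0: DEC 2 -> ACC=-3
Event 10 (EXEC): [IRQ1] PC=1: IRET -> resume IRQ1 at PC=0 (depth now 1)
Event 11 (EXEC): [IRQ1] PC=0: DEC 2 -> ACC=-5
Event 12 (EXEC): [IRQ1] PC=1: IRET -> resume MAIN at PC=3 (depth now 0)
Event 13 (EXEC): [MAIN] PC=3: DEC 5 -> ACC=-10
Event 14 (EXEC): [MAIN] PC=4: NOP
Event 15 (EXEC): [MAIN] PC=5: INC 2 -> ACC=-8
Event 16 (INT 0): INT 0 arrives: push (MAIN, PC=6), enter IRQ0 at PC=0 (depth now 1)
Event 17 (EXEC): [IRQ0] PC=0: INC 3 -> ACC=-5
Event 18 (EXEC): [IRQ0] PC=1: IRET -> resume MAIN at PC=6 (depth now 0)
Event 19 (EXEC): [MAIN] PC=6: INC 3 -> ACC=-2
Event 20 (EXEC): [MAIN] PC=7: HALT

Answer: -2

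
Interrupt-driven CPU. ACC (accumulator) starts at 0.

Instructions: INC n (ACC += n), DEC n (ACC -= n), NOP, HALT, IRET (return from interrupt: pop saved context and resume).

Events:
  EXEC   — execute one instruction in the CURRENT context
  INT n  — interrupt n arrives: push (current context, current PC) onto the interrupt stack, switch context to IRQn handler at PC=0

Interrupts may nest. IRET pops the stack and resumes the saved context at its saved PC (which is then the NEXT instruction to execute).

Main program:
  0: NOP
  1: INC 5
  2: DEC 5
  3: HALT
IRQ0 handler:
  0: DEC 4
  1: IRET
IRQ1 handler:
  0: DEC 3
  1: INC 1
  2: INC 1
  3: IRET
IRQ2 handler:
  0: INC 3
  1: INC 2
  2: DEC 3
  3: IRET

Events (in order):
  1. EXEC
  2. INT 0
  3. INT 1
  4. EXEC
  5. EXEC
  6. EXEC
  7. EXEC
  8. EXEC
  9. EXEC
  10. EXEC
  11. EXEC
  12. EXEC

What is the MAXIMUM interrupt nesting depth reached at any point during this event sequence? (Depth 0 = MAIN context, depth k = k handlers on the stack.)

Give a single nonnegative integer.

Answer: 2

Derivation:
Event 1 (EXEC): [MAIN] PC=0: NOP [depth=0]
Event 2 (INT 0): INT 0 arrives: push (MAIN, PC=1), enter IRQ0 at PC=0 (depth now 1) [depth=1]
Event 3 (INT 1): INT 1 arrives: push (IRQ0, PC=0), enter IRQ1 at PC=0 (depth now 2) [depth=2]
Event 4 (EXEC): [IRQ1] PC=0: DEC 3 -> ACC=-3 [depth=2]
Event 5 (EXEC): [IRQ1] PC=1: INC 1 -> ACC=-2 [depth=2]
Event 6 (EXEC): [IRQ1] PC=2: INC 1 -> ACC=-1 [depth=2]
Event 7 (EXEC): [IRQ1] PC=3: IRET -> resume IRQ0 at PC=0 (depth now 1) [depth=1]
Event 8 (EXEC): [IRQ0] PC=0: DEC 4 -> ACC=-5 [depth=1]
Event 9 (EXEC): [IRQ0] PC=1: IRET -> resume MAIN at PC=1 (depth now 0) [depth=0]
Event 10 (EXEC): [MAIN] PC=1: INC 5 -> ACC=0 [depth=0]
Event 11 (EXEC): [MAIN] PC=2: DEC 5 -> ACC=-5 [depth=0]
Event 12 (EXEC): [MAIN] PC=3: HALT [depth=0]
Max depth observed: 2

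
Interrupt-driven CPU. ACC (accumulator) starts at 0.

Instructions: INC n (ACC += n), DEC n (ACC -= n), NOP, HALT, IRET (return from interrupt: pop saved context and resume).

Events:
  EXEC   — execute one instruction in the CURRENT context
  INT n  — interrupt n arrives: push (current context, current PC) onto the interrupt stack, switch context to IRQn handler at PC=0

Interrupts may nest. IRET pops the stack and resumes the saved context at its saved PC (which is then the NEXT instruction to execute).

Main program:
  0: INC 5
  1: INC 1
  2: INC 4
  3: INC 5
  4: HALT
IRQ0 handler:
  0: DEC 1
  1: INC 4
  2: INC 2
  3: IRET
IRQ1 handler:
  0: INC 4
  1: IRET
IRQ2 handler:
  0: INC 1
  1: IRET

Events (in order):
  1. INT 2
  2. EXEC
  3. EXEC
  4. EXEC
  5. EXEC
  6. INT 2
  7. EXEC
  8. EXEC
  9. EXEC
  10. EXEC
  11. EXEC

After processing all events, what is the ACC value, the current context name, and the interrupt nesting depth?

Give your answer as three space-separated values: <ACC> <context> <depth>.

Event 1 (INT 2): INT 2 arrives: push (MAIN, PC=0), enter IRQ2 at PC=0 (depth now 1)
Event 2 (EXEC): [IRQ2] PC=0: INC 1 -> ACC=1
Event 3 (EXEC): [IRQ2] PC=1: IRET -> resume MAIN at PC=0 (depth now 0)
Event 4 (EXEC): [MAIN] PC=0: INC 5 -> ACC=6
Event 5 (EXEC): [MAIN] PC=1: INC 1 -> ACC=7
Event 6 (INT 2): INT 2 arrives: push (MAIN, PC=2), enter IRQ2 at PC=0 (depth now 1)
Event 7 (EXEC): [IRQ2] PC=0: INC 1 -> ACC=8
Event 8 (EXEC): [IRQ2] PC=1: IRET -> resume MAIN at PC=2 (depth now 0)
Event 9 (EXEC): [MAIN] PC=2: INC 4 -> ACC=12
Event 10 (EXEC): [MAIN] PC=3: INC 5 -> ACC=17
Event 11 (EXEC): [MAIN] PC=4: HALT

Answer: 17 MAIN 0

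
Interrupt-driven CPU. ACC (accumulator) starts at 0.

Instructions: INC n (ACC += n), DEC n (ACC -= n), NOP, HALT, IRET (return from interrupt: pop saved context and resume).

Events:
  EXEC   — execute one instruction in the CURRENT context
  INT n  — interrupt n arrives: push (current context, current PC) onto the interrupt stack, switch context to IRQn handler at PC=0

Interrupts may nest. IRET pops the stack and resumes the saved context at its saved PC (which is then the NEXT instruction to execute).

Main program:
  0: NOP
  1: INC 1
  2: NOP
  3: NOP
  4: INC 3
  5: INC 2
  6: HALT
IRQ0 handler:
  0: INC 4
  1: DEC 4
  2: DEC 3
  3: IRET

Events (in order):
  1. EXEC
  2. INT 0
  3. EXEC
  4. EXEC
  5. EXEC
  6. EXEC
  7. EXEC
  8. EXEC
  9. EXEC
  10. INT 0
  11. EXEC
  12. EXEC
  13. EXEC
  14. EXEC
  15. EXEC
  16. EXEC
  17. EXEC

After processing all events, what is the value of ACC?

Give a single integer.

Answer: 0

Derivation:
Event 1 (EXEC): [MAIN] PC=0: NOP
Event 2 (INT 0): INT 0 arrives: push (MAIN, PC=1), enter IRQ0 at PC=0 (depth now 1)
Event 3 (EXEC): [IRQ0] PC=0: INC 4 -> ACC=4
Event 4 (EXEC): [IRQ0] PC=1: DEC 4 -> ACC=0
Event 5 (EXEC): [IRQ0] PC=2: DEC 3 -> ACC=-3
Event 6 (EXEC): [IRQ0] PC=3: IRET -> resume MAIN at PC=1 (depth now 0)
Event 7 (EXEC): [MAIN] PC=1: INC 1 -> ACC=-2
Event 8 (EXEC): [MAIN] PC=2: NOP
Event 9 (EXEC): [MAIN] PC=3: NOP
Event 10 (INT 0): INT 0 arrives: push (MAIN, PC=4), enter IRQ0 at PC=0 (depth now 1)
Event 11 (EXEC): [IRQ0] PC=0: INC 4 -> ACC=2
Event 12 (EXEC): [IRQ0] PC=1: DEC 4 -> ACC=-2
Event 13 (EXEC): [IRQ0] PC=2: DEC 3 -> ACC=-5
Event 14 (EXEC): [IRQ0] PC=3: IRET -> resume MAIN at PC=4 (depth now 0)
Event 15 (EXEC): [MAIN] PC=4: INC 3 -> ACC=-2
Event 16 (EXEC): [MAIN] PC=5: INC 2 -> ACC=0
Event 17 (EXEC): [MAIN] PC=6: HALT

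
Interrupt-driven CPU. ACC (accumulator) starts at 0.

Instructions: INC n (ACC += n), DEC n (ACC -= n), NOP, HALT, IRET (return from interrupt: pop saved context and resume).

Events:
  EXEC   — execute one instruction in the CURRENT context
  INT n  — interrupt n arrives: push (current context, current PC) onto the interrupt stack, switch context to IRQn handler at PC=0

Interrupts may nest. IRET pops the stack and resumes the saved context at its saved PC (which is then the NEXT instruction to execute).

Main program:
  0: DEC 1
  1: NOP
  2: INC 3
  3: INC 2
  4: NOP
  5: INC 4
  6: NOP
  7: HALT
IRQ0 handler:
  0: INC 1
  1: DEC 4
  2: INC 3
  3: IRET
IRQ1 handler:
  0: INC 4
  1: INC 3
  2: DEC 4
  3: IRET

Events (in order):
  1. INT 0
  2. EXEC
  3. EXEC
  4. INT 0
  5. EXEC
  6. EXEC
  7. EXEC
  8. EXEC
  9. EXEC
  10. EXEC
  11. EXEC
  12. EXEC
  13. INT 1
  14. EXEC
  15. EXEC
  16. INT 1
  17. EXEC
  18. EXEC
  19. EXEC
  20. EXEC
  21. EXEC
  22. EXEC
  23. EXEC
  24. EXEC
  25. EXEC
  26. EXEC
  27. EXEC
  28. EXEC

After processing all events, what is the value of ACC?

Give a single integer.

Answer: 14

Derivation:
Event 1 (INT 0): INT 0 arrives: push (MAIN, PC=0), enter IRQ0 at PC=0 (depth now 1)
Event 2 (EXEC): [IRQ0] PC=0: INC 1 -> ACC=1
Event 3 (EXEC): [IRQ0] PC=1: DEC 4 -> ACC=-3
Event 4 (INT 0): INT 0 arrives: push (IRQ0, PC=2), enter IRQ0 at PC=0 (depth now 2)
Event 5 (EXEC): [IRQ0] PC=0: INC 1 -> ACC=-2
Event 6 (EXEC): [IRQ0] PC=1: DEC 4 -> ACC=-6
Event 7 (EXEC): [IRQ0] PC=2: INC 3 -> ACC=-3
Event 8 (EXEC): [IRQ0] PC=3: IRET -> resume IRQ0 at PC=2 (depth now 1)
Event 9 (EXEC): [IRQ0] PC=2: INC 3 -> ACC=0
Event 10 (EXEC): [IRQ0] PC=3: IRET -> resume MAIN at PC=0 (depth now 0)
Event 11 (EXEC): [MAIN] PC=0: DEC 1 -> ACC=-1
Event 12 (EXEC): [MAIN] PC=1: NOP
Event 13 (INT 1): INT 1 arrives: push (MAIN, PC=2), enter IRQ1 at PC=0 (depth now 1)
Event 14 (EXEC): [IRQ1] PC=0: INC 4 -> ACC=3
Event 15 (EXEC): [IRQ1] PC=1: INC 3 -> ACC=6
Event 16 (INT 1): INT 1 arrives: push (IRQ1, PC=2), enter IRQ1 at PC=0 (depth now 2)
Event 17 (EXEC): [IRQ1] PC=0: INC 4 -> ACC=10
Event 18 (EXEC): [IRQ1] PC=1: INC 3 -> ACC=13
Event 19 (EXEC): [IRQ1] PC=2: DEC 4 -> ACC=9
Event 20 (EXEC): [IRQ1] PC=3: IRET -> resume IRQ1 at PC=2 (depth now 1)
Event 21 (EXEC): [IRQ1] PC=2: DEC 4 -> ACC=5
Event 22 (EXEC): [IRQ1] PC=3: IRET -> resume MAIN at PC=2 (depth now 0)
Event 23 (EXEC): [MAIN] PC=2: INC 3 -> ACC=8
Event 24 (EXEC): [MAIN] PC=3: INC 2 -> ACC=10
Event 25 (EXEC): [MAIN] PC=4: NOP
Event 26 (EXEC): [MAIN] PC=5: INC 4 -> ACC=14
Event 27 (EXEC): [MAIN] PC=6: NOP
Event 28 (EXEC): [MAIN] PC=7: HALT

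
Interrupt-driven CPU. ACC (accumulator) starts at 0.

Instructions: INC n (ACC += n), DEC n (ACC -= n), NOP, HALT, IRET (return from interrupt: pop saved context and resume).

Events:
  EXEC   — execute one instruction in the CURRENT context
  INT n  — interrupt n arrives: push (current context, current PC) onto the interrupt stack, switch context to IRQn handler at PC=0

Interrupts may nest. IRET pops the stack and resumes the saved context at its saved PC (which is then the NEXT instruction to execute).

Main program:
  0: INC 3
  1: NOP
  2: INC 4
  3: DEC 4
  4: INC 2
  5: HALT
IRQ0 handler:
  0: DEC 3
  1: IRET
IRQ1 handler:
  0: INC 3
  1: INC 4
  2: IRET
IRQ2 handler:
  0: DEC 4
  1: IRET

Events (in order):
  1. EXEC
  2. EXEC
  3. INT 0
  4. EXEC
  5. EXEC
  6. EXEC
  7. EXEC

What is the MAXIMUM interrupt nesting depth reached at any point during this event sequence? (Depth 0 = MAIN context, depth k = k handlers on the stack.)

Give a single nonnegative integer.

Answer: 1

Derivation:
Event 1 (EXEC): [MAIN] PC=0: INC 3 -> ACC=3 [depth=0]
Event 2 (EXEC): [MAIN] PC=1: NOP [depth=0]
Event 3 (INT 0): INT 0 arrives: push (MAIN, PC=2), enter IRQ0 at PC=0 (depth now 1) [depth=1]
Event 4 (EXEC): [IRQ0] PC=0: DEC 3 -> ACC=0 [depth=1]
Event 5 (EXEC): [IRQ0] PC=1: IRET -> resume MAIN at PC=2 (depth now 0) [depth=0]
Event 6 (EXEC): [MAIN] PC=2: INC 4 -> ACC=4 [depth=0]
Event 7 (EXEC): [MAIN] PC=3: DEC 4 -> ACC=0 [depth=0]
Max depth observed: 1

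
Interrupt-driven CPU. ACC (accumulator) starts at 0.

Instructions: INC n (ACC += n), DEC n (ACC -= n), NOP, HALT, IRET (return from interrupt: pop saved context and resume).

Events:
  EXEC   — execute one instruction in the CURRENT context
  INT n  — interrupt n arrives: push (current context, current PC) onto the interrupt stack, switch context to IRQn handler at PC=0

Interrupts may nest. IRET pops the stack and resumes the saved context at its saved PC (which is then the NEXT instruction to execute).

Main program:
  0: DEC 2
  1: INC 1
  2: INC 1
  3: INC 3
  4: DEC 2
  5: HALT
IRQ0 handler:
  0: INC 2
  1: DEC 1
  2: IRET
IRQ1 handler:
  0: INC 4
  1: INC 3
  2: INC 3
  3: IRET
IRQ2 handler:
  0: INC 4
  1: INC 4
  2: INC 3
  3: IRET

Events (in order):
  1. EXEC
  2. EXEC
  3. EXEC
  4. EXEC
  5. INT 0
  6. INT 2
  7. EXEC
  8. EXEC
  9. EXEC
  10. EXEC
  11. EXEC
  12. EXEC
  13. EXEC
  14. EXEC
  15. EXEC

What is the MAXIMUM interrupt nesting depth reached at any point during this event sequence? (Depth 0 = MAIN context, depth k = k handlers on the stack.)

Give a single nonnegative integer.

Event 1 (EXEC): [MAIN] PC=0: DEC 2 -> ACC=-2 [depth=0]
Event 2 (EXEC): [MAIN] PC=1: INC 1 -> ACC=-1 [depth=0]
Event 3 (EXEC): [MAIN] PC=2: INC 1 -> ACC=0 [depth=0]
Event 4 (EXEC): [MAIN] PC=3: INC 3 -> ACC=3 [depth=0]
Event 5 (INT 0): INT 0 arrives: push (MAIN, PC=4), enter IRQ0 at PC=0 (depth now 1) [depth=1]
Event 6 (INT 2): INT 2 arrives: push (IRQ0, PC=0), enter IRQ2 at PC=0 (depth now 2) [depth=2]
Event 7 (EXEC): [IRQ2] PC=0: INC 4 -> ACC=7 [depth=2]
Event 8 (EXEC): [IRQ2] PC=1: INC 4 -> ACC=11 [depth=2]
Event 9 (EXEC): [IRQ2] PC=2: INC 3 -> ACC=14 [depth=2]
Event 10 (EXEC): [IRQ2] PC=3: IRET -> resume IRQ0 at PC=0 (depth now 1) [depth=1]
Event 11 (EXEC): [IRQ0] PC=0: INC 2 -> ACC=16 [depth=1]
Event 12 (EXEC): [IRQ0] PC=1: DEC 1 -> ACC=15 [depth=1]
Event 13 (EXEC): [IRQ0] PC=2: IRET -> resume MAIN at PC=4 (depth now 0) [depth=0]
Event 14 (EXEC): [MAIN] PC=4: DEC 2 -> ACC=13 [depth=0]
Event 15 (EXEC): [MAIN] PC=5: HALT [depth=0]
Max depth observed: 2

Answer: 2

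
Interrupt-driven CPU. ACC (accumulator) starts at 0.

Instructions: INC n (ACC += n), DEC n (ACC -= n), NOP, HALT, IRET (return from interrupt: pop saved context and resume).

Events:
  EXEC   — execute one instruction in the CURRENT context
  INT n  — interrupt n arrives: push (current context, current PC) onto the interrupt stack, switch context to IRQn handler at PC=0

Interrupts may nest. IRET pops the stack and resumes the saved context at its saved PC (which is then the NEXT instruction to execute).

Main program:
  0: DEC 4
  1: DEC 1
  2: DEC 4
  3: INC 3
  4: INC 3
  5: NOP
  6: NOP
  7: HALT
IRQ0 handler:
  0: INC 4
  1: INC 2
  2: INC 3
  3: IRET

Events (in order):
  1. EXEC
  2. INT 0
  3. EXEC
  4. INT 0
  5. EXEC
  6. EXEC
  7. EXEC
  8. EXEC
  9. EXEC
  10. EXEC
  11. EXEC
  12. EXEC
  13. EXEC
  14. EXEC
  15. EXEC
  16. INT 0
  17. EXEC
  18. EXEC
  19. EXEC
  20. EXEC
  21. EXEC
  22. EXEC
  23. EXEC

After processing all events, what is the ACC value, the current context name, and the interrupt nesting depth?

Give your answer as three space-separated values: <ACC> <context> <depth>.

Event 1 (EXEC): [MAIN] PC=0: DEC 4 -> ACC=-4
Event 2 (INT 0): INT 0 arrives: push (MAIN, PC=1), enter IRQ0 at PC=0 (depth now 1)
Event 3 (EXEC): [IRQ0] PC=0: INC 4 -> ACC=0
Event 4 (INT 0): INT 0 arrives: push (IRQ0, PC=1), enter IRQ0 at PC=0 (depth now 2)
Event 5 (EXEC): [IRQ0] PC=0: INC 4 -> ACC=4
Event 6 (EXEC): [IRQ0] PC=1: INC 2 -> ACC=6
Event 7 (EXEC): [IRQ0] PC=2: INC 3 -> ACC=9
Event 8 (EXEC): [IRQ0] PC=3: IRET -> resume IRQ0 at PC=1 (depth now 1)
Event 9 (EXEC): [IRQ0] PC=1: INC 2 -> ACC=11
Event 10 (EXEC): [IRQ0] PC=2: INC 3 -> ACC=14
Event 11 (EXEC): [IRQ0] PC=3: IRET -> resume MAIN at PC=1 (depth now 0)
Event 12 (EXEC): [MAIN] PC=1: DEC 1 -> ACC=13
Event 13 (EXEC): [MAIN] PC=2: DEC 4 -> ACC=9
Event 14 (EXEC): [MAIN] PC=3: INC 3 -> ACC=12
Event 15 (EXEC): [MAIN] PC=4: INC 3 -> ACC=15
Event 16 (INT 0): INT 0 arrives: push (MAIN, PC=5), enter IRQ0 at PC=0 (depth now 1)
Event 17 (EXEC): [IRQ0] PC=0: INC 4 -> ACC=19
Event 18 (EXEC): [IRQ0] PC=1: INC 2 -> ACC=21
Event 19 (EXEC): [IRQ0] PC=2: INC 3 -> ACC=24
Event 20 (EXEC): [IRQ0] PC=3: IRET -> resume MAIN at PC=5 (depth now 0)
Event 21 (EXEC): [MAIN] PC=5: NOP
Event 22 (EXEC): [MAIN] PC=6: NOP
Event 23 (EXEC): [MAIN] PC=7: HALT

Answer: 24 MAIN 0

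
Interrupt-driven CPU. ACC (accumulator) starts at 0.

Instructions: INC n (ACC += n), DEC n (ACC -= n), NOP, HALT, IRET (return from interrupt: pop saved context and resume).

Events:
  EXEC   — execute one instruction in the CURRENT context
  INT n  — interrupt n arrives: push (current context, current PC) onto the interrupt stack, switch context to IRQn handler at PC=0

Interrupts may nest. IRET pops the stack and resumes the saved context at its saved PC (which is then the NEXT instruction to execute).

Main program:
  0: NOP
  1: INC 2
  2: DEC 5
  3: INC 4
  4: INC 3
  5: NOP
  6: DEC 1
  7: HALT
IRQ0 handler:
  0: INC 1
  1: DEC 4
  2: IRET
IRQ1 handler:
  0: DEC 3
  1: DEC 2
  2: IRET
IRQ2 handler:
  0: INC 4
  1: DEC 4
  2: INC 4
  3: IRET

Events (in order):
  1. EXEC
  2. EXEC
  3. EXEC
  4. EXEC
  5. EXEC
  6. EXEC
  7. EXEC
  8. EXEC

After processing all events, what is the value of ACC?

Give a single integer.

Event 1 (EXEC): [MAIN] PC=0: NOP
Event 2 (EXEC): [MAIN] PC=1: INC 2 -> ACC=2
Event 3 (EXEC): [MAIN] PC=2: DEC 5 -> ACC=-3
Event 4 (EXEC): [MAIN] PC=3: INC 4 -> ACC=1
Event 5 (EXEC): [MAIN] PC=4: INC 3 -> ACC=4
Event 6 (EXEC): [MAIN] PC=5: NOP
Event 7 (EXEC): [MAIN] PC=6: DEC 1 -> ACC=3
Event 8 (EXEC): [MAIN] PC=7: HALT

Answer: 3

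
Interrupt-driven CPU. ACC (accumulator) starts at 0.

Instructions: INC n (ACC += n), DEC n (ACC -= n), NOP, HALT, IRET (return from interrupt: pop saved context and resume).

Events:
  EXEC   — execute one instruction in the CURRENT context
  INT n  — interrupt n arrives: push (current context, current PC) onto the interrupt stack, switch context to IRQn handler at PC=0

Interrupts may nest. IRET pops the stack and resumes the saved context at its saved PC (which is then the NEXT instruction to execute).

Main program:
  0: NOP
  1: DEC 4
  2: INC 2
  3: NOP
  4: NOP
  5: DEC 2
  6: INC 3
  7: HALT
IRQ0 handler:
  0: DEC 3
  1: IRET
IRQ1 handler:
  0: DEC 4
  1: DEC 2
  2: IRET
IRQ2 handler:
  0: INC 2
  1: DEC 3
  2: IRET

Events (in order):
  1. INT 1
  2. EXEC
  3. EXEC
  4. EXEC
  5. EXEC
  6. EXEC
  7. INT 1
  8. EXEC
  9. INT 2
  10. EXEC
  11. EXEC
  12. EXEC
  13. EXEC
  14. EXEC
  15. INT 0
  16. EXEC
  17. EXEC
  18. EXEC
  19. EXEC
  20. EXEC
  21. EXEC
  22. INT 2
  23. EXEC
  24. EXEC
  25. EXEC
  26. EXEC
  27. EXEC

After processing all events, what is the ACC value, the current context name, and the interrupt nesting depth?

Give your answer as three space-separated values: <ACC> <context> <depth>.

Answer: -18 MAIN 0

Derivation:
Event 1 (INT 1): INT 1 arrives: push (MAIN, PC=0), enter IRQ1 at PC=0 (depth now 1)
Event 2 (EXEC): [IRQ1] PC=0: DEC 4 -> ACC=-4
Event 3 (EXEC): [IRQ1] PC=1: DEC 2 -> ACC=-6
Event 4 (EXEC): [IRQ1] PC=2: IRET -> resume MAIN at PC=0 (depth now 0)
Event 5 (EXEC): [MAIN] PC=0: NOP
Event 6 (EXEC): [MAIN] PC=1: DEC 4 -> ACC=-10
Event 7 (INT 1): INT 1 arrives: push (MAIN, PC=2), enter IRQ1 at PC=0 (depth now 1)
Event 8 (EXEC): [IRQ1] PC=0: DEC 4 -> ACC=-14
Event 9 (INT 2): INT 2 arrives: push (IRQ1, PC=1), enter IRQ2 at PC=0 (depth now 2)
Event 10 (EXEC): [IRQ2] PC=0: INC 2 -> ACC=-12
Event 11 (EXEC): [IRQ2] PC=1: DEC 3 -> ACC=-15
Event 12 (EXEC): [IRQ2] PC=2: IRET -> resume IRQ1 at PC=1 (depth now 1)
Event 13 (EXEC): [IRQ1] PC=1: DEC 2 -> ACC=-17
Event 14 (EXEC): [IRQ1] PC=2: IRET -> resume MAIN at PC=2 (depth now 0)
Event 15 (INT 0): INT 0 arrives: push (MAIN, PC=2), enter IRQ0 at PC=0 (depth now 1)
Event 16 (EXEC): [IRQ0] PC=0: DEC 3 -> ACC=-20
Event 17 (EXEC): [IRQ0] PC=1: IRET -> resume MAIN at PC=2 (depth now 0)
Event 18 (EXEC): [MAIN] PC=2: INC 2 -> ACC=-18
Event 19 (EXEC): [MAIN] PC=3: NOP
Event 20 (EXEC): [MAIN] PC=4: NOP
Event 21 (EXEC): [MAIN] PC=5: DEC 2 -> ACC=-20
Event 22 (INT 2): INT 2 arrives: push (MAIN, PC=6), enter IRQ2 at PC=0 (depth now 1)
Event 23 (EXEC): [IRQ2] PC=0: INC 2 -> ACC=-18
Event 24 (EXEC): [IRQ2] PC=1: DEC 3 -> ACC=-21
Event 25 (EXEC): [IRQ2] PC=2: IRET -> resume MAIN at PC=6 (depth now 0)
Event 26 (EXEC): [MAIN] PC=6: INC 3 -> ACC=-18
Event 27 (EXEC): [MAIN] PC=7: HALT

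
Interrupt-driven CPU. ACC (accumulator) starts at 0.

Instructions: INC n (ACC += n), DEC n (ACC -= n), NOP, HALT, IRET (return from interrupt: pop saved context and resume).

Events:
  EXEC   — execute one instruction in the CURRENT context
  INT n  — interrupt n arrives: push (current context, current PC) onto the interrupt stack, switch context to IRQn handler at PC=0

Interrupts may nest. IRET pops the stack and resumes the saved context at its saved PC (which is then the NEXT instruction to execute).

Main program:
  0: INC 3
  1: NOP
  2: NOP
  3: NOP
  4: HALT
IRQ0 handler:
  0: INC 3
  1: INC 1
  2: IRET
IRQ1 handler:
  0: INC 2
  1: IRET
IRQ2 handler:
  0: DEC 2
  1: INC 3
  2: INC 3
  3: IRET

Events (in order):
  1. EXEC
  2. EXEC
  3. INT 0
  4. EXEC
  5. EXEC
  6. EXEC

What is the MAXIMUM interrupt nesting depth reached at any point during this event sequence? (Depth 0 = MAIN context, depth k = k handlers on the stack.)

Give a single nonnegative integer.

Answer: 1

Derivation:
Event 1 (EXEC): [MAIN] PC=0: INC 3 -> ACC=3 [depth=0]
Event 2 (EXEC): [MAIN] PC=1: NOP [depth=0]
Event 3 (INT 0): INT 0 arrives: push (MAIN, PC=2), enter IRQ0 at PC=0 (depth now 1) [depth=1]
Event 4 (EXEC): [IRQ0] PC=0: INC 3 -> ACC=6 [depth=1]
Event 5 (EXEC): [IRQ0] PC=1: INC 1 -> ACC=7 [depth=1]
Event 6 (EXEC): [IRQ0] PC=2: IRET -> resume MAIN at PC=2 (depth now 0) [depth=0]
Max depth observed: 1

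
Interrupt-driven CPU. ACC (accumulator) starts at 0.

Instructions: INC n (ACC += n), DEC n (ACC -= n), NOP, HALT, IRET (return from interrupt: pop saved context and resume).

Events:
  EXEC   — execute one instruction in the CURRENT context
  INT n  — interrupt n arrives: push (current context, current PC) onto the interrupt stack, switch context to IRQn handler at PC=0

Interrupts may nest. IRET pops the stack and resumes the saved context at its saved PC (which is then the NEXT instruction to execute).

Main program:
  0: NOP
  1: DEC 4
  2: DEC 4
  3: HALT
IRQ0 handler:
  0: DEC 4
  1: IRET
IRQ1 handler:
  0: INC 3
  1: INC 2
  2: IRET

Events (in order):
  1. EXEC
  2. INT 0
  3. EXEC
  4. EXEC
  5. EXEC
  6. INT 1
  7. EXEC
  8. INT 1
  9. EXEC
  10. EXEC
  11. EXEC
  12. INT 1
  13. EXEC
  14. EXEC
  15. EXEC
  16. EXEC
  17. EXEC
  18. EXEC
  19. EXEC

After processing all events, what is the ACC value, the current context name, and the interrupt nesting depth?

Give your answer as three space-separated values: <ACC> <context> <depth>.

Event 1 (EXEC): [MAIN] PC=0: NOP
Event 2 (INT 0): INT 0 arrives: push (MAIN, PC=1), enter IRQ0 at PC=0 (depth now 1)
Event 3 (EXEC): [IRQ0] PC=0: DEC 4 -> ACC=-4
Event 4 (EXEC): [IRQ0] PC=1: IRET -> resume MAIN at PC=1 (depth now 0)
Event 5 (EXEC): [MAIN] PC=1: DEC 4 -> ACC=-8
Event 6 (INT 1): INT 1 arrives: push (MAIN, PC=2), enter IRQ1 at PC=0 (depth now 1)
Event 7 (EXEC): [IRQ1] PC=0: INC 3 -> ACC=-5
Event 8 (INT 1): INT 1 arrives: push (IRQ1, PC=1), enter IRQ1 at PC=0 (depth now 2)
Event 9 (EXEC): [IRQ1] PC=0: INC 3 -> ACC=-2
Event 10 (EXEC): [IRQ1] PC=1: INC 2 -> ACC=0
Event 11 (EXEC): [IRQ1] PC=2: IRET -> resume IRQ1 at PC=1 (depth now 1)
Event 12 (INT 1): INT 1 arrives: push (IRQ1, PC=1), enter IRQ1 at PC=0 (depth now 2)
Event 13 (EXEC): [IRQ1] PC=0: INC 3 -> ACC=3
Event 14 (EXEC): [IRQ1] PC=1: INC 2 -> ACC=5
Event 15 (EXEC): [IRQ1] PC=2: IRET -> resume IRQ1 at PC=1 (depth now 1)
Event 16 (EXEC): [IRQ1] PC=1: INC 2 -> ACC=7
Event 17 (EXEC): [IRQ1] PC=2: IRET -> resume MAIN at PC=2 (depth now 0)
Event 18 (EXEC): [MAIN] PC=2: DEC 4 -> ACC=3
Event 19 (EXEC): [MAIN] PC=3: HALT

Answer: 3 MAIN 0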